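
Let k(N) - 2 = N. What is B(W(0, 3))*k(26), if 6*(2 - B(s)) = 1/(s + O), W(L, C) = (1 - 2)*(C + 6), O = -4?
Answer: 2198/39 ≈ 56.359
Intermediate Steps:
k(N) = 2 + N
W(L, C) = -6 - C (W(L, C) = -(6 + C) = -6 - C)
B(s) = 2 - 1/(6*(-4 + s)) (B(s) = 2 - 1/(6*(s - 4)) = 2 - 1/(6*(-4 + s)))
B(W(0, 3))*k(26) = ((-49 + 12*(-6 - 1*3))/(6*(-4 + (-6 - 1*3))))*(2 + 26) = ((-49 + 12*(-6 - 3))/(6*(-4 + (-6 - 3))))*28 = ((-49 + 12*(-9))/(6*(-4 - 9)))*28 = ((⅙)*(-49 - 108)/(-13))*28 = ((⅙)*(-1/13)*(-157))*28 = (157/78)*28 = 2198/39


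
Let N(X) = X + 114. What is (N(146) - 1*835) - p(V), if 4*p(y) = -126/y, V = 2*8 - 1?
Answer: -5729/10 ≈ -572.90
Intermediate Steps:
V = 15 (V = 16 - 1 = 15)
N(X) = 114 + X
p(y) = -63/(2*y) (p(y) = (-126/y)/4 = -63/(2*y))
(N(146) - 1*835) - p(V) = ((114 + 146) - 1*835) - (-63)/(2*15) = (260 - 835) - (-63)/(2*15) = -575 - 1*(-21/10) = -575 + 21/10 = -5729/10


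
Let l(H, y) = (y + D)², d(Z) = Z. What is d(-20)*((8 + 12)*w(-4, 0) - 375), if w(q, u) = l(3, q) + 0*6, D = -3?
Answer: -12100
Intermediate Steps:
l(H, y) = (-3 + y)² (l(H, y) = (y - 3)² = (-3 + y)²)
w(q, u) = (-3 + q)² (w(q, u) = (-3 + q)² + 0*6 = (-3 + q)² + 0 = (-3 + q)²)
d(-20)*((8 + 12)*w(-4, 0) - 375) = -20*((8 + 12)*(-3 - 4)² - 375) = -20*(20*(-7)² - 375) = -20*(20*49 - 375) = -20*(980 - 375) = -20*605 = -12100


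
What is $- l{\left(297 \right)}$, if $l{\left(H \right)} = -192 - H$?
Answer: $489$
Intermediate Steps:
$- l{\left(297 \right)} = - (-192 - 297) = \left(-1\right) \left(-489\right) = 489$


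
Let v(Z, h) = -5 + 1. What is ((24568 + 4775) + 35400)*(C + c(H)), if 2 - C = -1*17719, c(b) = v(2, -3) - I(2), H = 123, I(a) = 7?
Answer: 1146598530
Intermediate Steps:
v(Z, h) = -4
c(b) = -11 (c(b) = -4 - 1*7 = -4 - 7 = -11)
C = 17721 (C = 2 - (-1)*17719 = 2 - 1*(-17719) = 2 + 17719 = 17721)
((24568 + 4775) + 35400)*(C + c(H)) = ((24568 + 4775) + 35400)*(17721 - 11) = (29343 + 35400)*17710 = 64743*17710 = 1146598530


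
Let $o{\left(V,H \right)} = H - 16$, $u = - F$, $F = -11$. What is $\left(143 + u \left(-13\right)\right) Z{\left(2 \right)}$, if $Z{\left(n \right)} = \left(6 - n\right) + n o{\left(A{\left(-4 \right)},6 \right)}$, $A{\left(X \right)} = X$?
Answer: $0$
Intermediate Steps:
$u = 11$ ($u = \left(-1\right) \left(-11\right) = 11$)
$o{\left(V,H \right)} = -16 + H$ ($o{\left(V,H \right)} = H - 16 = -16 + H$)
$Z{\left(n \right)} = 6 - 11 n$ ($Z{\left(n \right)} = \left(6 - n\right) + n \left(-16 + 6\right) = \left(6 - n\right) + n \left(-10\right) = \left(6 - n\right) - 10 n = 6 - 11 n$)
$\left(143 + u \left(-13\right)\right) Z{\left(2 \right)} = \left(143 + 11 \left(-13\right)\right) \left(6 - 22\right) = \left(143 - 143\right) \left(6 - 22\right) = 0 \left(-16\right) = 0$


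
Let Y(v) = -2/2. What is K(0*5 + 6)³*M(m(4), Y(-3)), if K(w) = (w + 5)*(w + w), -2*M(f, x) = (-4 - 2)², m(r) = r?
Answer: -41399424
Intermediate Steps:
Y(v) = -1 (Y(v) = -2*½ = -1)
M(f, x) = -18 (M(f, x) = -(-4 - 2)²/2 = -½*(-6)² = -½*36 = -18)
K(w) = 2*w*(5 + w) (K(w) = (5 + w)*(2*w) = 2*w*(5 + w))
K(0*5 + 6)³*M(m(4), Y(-3)) = (2*(0*5 + 6)*(5 + (0*5 + 6)))³*(-18) = (2*(0 + 6)*(5 + (0 + 6)))³*(-18) = (2*6*(5 + 6))³*(-18) = (2*6*11)³*(-18) = 132³*(-18) = 2299968*(-18) = -41399424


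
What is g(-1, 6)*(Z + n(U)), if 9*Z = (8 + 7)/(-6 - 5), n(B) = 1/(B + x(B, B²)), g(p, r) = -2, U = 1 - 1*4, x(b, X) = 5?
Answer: -23/33 ≈ -0.69697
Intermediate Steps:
U = -3 (U = 1 - 4 = -3)
n(B) = 1/(5 + B) (n(B) = 1/(B + 5) = 1/(5 + B))
Z = -5/33 (Z = ((8 + 7)/(-6 - 5))/9 = (15/(-11))/9 = (15*(-1/11))/9 = (⅑)*(-15/11) = -5/33 ≈ -0.15152)
g(-1, 6)*(Z + n(U)) = -2*(-5/33 + 1/(5 - 3)) = -2*(-5/33 + 1/2) = -2*(-5/33 + ½) = -2*23/66 = -23/33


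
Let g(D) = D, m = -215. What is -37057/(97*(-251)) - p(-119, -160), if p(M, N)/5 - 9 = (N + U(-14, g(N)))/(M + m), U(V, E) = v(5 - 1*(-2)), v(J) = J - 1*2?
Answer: -372427297/8131898 ≈ -45.798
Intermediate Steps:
v(J) = -2 + J (v(J) = J - 2 = -2 + J)
U(V, E) = 5 (U(V, E) = -2 + (5 - 1*(-2)) = -2 + (5 + 2) = -2 + 7 = 5)
p(M, N) = 45 + 5*(5 + N)/(-215 + M) (p(M, N) = 45 + 5*((N + 5)/(M - 215)) = 45 + 5*((5 + N)/(-215 + M)) = 45 + 5*(5 + N)/(-215 + M))
-37057/(97*(-251)) - p(-119, -160) = -37057/(97*(-251)) - 5*(-1930 - 160 + 9*(-119))/(-215 - 119) = -37057/(-24347) - 5*(-1930 - 160 - 1071)/(-334) = -37057*(-1/24347) - 5*(-1)*(-3161)/334 = 37057/24347 - 1*15805/334 = 37057/24347 - 15805/334 = -372427297/8131898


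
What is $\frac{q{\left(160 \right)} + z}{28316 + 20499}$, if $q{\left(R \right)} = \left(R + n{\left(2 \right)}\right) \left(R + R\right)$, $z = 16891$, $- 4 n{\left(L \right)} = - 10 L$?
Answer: $\frac{69691}{48815} \approx 1.4277$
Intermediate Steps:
$n{\left(L \right)} = \frac{5 L}{2}$ ($n{\left(L \right)} = - \frac{\left(-10\right) L}{4} = \frac{5 L}{2}$)
$q{\left(R \right)} = 2 R \left(5 + R\right)$ ($q{\left(R \right)} = \left(R + \frac{5}{2} \cdot 2\right) \left(R + R\right) = \left(R + 5\right) 2 R = \left(5 + R\right) 2 R = 2 R \left(5 + R\right)$)
$\frac{q{\left(160 \right)} + z}{28316 + 20499} = \frac{2 \cdot 160 \left(5 + 160\right) + 16891}{28316 + 20499} = \frac{2 \cdot 160 \cdot 165 + 16891}{48815} = \left(52800 + 16891\right) \frac{1}{48815} = 69691 \cdot \frac{1}{48815} = \frac{69691}{48815}$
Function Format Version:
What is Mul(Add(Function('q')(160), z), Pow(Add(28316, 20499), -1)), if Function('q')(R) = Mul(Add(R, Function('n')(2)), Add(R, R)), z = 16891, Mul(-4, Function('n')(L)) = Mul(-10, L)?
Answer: Rational(69691, 48815) ≈ 1.4277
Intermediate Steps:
Function('n')(L) = Mul(Rational(5, 2), L) (Function('n')(L) = Mul(Rational(-1, 4), Mul(-10, L)) = Mul(Rational(5, 2), L))
Function('q')(R) = Mul(2, R, Add(5, R)) (Function('q')(R) = Mul(Add(R, Mul(Rational(5, 2), 2)), Add(R, R)) = Mul(Add(R, 5), Mul(2, R)) = Mul(Add(5, R), Mul(2, R)) = Mul(2, R, Add(5, R)))
Mul(Add(Function('q')(160), z), Pow(Add(28316, 20499), -1)) = Mul(Add(Mul(2, 160, Add(5, 160)), 16891), Pow(Add(28316, 20499), -1)) = Mul(Add(Mul(2, 160, 165), 16891), Pow(48815, -1)) = Mul(Add(52800, 16891), Rational(1, 48815)) = Mul(69691, Rational(1, 48815)) = Rational(69691, 48815)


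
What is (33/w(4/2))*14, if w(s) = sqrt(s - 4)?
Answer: -231*I*sqrt(2) ≈ -326.68*I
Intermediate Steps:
w(s) = sqrt(-4 + s)
(33/w(4/2))*14 = (33/(sqrt(-4 + 4/2)))*14 = (33/(sqrt(-4 + 4*(1/2))))*14 = (33/(sqrt(-4 + 2)))*14 = (33/(sqrt(-2)))*14 = (33/((I*sqrt(2))))*14 = (33*(-I*sqrt(2)/2))*14 = -33*I*sqrt(2)/2*14 = -231*I*sqrt(2)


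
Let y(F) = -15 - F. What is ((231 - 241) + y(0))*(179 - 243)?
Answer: 1600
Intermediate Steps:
((231 - 241) + y(0))*(179 - 243) = ((231 - 241) + (-15 - 1*0))*(179 - 243) = (-10 + (-15 + 0))*(-64) = (-10 - 15)*(-64) = -25*(-64) = 1600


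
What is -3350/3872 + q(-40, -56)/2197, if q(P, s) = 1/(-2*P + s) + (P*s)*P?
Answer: -531436483/12760176 ≈ -41.648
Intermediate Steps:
q(P, s) = 1/(s - 2*P) + s*P²
-3350/3872 + q(-40, -56)/2197 = -3350/3872 + ((-1 - 1*(-40)²*(-56)² + 2*(-56)*(-40)³)/(-1*(-56) + 2*(-40)))/2197 = -3350*1/3872 + ((-1 - 1*1600*3136 + 2*(-56)*(-64000))/(56 - 80))*(1/2197) = -1675/1936 + ((-1 - 5017600 + 7168000)/(-24))*(1/2197) = -1675/1936 - 1/24*2150399*(1/2197) = -1675/1936 - 2150399/24*1/2197 = -1675/1936 - 2150399/52728 = -531436483/12760176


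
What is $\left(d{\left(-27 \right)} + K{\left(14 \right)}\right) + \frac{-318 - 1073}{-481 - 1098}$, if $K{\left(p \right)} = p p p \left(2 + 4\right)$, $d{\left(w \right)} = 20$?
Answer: $\frac{26029627}{1579} \approx 16485.0$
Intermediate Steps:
$K{\left(p \right)} = 6 p^{3}$ ($K{\left(p \right)} = p^{2} p 6 = p^{3} \cdot 6 = 6 p^{3}$)
$\left(d{\left(-27 \right)} + K{\left(14 \right)}\right) + \frac{-318 - 1073}{-481 - 1098} = \left(20 + 6 \cdot 14^{3}\right) + \frac{-318 - 1073}{-481 - 1098} = \left(20 + 6 \cdot 2744\right) - \frac{1391}{-1579} = \left(20 + 16464\right) - - \frac{1391}{1579} = 16484 + \frac{1391}{1579} = \frac{26029627}{1579}$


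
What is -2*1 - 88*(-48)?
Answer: 4222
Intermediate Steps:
-2*1 - 88*(-48) = -2 + 4224 = 4222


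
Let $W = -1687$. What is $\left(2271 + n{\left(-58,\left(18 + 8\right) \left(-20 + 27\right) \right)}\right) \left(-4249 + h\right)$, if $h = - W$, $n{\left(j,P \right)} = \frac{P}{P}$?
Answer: $-5820864$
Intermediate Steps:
$n{\left(j,P \right)} = 1$
$h = 1687$ ($h = \left(-1\right) \left(-1687\right) = 1687$)
$\left(2271 + n{\left(-58,\left(18 + 8\right) \left(-20 + 27\right) \right)}\right) \left(-4249 + h\right) = \left(2271 + 1\right) \left(-4249 + 1687\right) = 2272 \left(-2562\right) = -5820864$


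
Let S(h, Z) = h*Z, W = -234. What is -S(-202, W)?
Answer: -47268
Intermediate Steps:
S(h, Z) = Z*h
-S(-202, W) = -(-234)*(-202) = -1*47268 = -47268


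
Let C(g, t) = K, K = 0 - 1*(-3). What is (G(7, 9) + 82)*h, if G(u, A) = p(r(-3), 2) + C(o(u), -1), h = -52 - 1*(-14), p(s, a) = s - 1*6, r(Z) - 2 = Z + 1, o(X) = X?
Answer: -3002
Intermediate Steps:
K = 3 (K = 0 + 3 = 3)
C(g, t) = 3
r(Z) = 3 + Z (r(Z) = 2 + (Z + 1) = 2 + (1 + Z) = 3 + Z)
p(s, a) = -6 + s (p(s, a) = s - 6 = -6 + s)
h = -38 (h = -52 + 14 = -38)
G(u, A) = -3 (G(u, A) = (-6 + (3 - 3)) + 3 = (-6 + 0) + 3 = -6 + 3 = -3)
(G(7, 9) + 82)*h = (-3 + 82)*(-38) = 79*(-38) = -3002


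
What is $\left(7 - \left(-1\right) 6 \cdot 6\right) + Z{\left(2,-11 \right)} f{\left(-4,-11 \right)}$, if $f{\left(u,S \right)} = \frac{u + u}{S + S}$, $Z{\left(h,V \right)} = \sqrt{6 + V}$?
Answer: $43 + \frac{4 i \sqrt{5}}{11} \approx 43.0 + 0.81312 i$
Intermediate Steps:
$f{\left(u,S \right)} = \frac{u}{S}$ ($f{\left(u,S \right)} = \frac{2 u}{2 S} = 2 u \frac{1}{2 S} = \frac{u}{S}$)
$\left(7 - \left(-1\right) 6 \cdot 6\right) + Z{\left(2,-11 \right)} f{\left(-4,-11 \right)} = \left(7 - \left(-1\right) 6 \cdot 6\right) + \sqrt{6 - 11} \left(- \frac{4}{-11}\right) = \left(7 - \left(-6\right) 6\right) + \sqrt{-5} \left(\left(-4\right) \left(- \frac{1}{11}\right)\right) = \left(7 - -36\right) + i \sqrt{5} \cdot \frac{4}{11} = \left(7 + 36\right) + \frac{4 i \sqrt{5}}{11} = 43 + \frac{4 i \sqrt{5}}{11}$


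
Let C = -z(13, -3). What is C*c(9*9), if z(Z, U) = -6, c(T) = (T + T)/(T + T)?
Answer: 6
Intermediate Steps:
c(T) = 1 (c(T) = (2*T)/((2*T)) = (2*T)*(1/(2*T)) = 1)
C = 6 (C = -1*(-6) = 6)
C*c(9*9) = 6*1 = 6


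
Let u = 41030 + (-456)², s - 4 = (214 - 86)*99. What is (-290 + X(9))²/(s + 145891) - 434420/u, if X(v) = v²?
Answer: -29004796147/19738895861 ≈ -1.4694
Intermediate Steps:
s = 12676 (s = 4 + (214 - 86)*99 = 4 + 128*99 = 4 + 12672 = 12676)
u = 248966 (u = 41030 + 207936 = 248966)
(-290 + X(9))²/(s + 145891) - 434420/u = (-290 + 9²)²/(12676 + 145891) - 434420/248966 = (-290 + 81)²/158567 - 434420*1/248966 = (-209)²*(1/158567) - 217210/124483 = 43681*(1/158567) - 217210/124483 = 43681/158567 - 217210/124483 = -29004796147/19738895861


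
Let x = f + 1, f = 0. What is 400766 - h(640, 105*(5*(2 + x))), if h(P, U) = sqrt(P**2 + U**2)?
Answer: 400766 - 5*sqrt(115609) ≈ 3.9907e+5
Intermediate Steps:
x = 1 (x = 0 + 1 = 1)
400766 - h(640, 105*(5*(2 + x))) = 400766 - sqrt(640**2 + (105*(5*(2 + 1)))**2) = 400766 - sqrt(409600 + (105*(5*3))**2) = 400766 - sqrt(409600 + (105*15)**2) = 400766 - sqrt(409600 + 1575**2) = 400766 - sqrt(409600 + 2480625) = 400766 - sqrt(2890225) = 400766 - 5*sqrt(115609)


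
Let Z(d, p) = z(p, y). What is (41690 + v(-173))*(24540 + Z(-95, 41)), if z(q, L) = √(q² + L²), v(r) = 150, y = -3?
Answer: 1026753600 + 543920*√10 ≈ 1.0285e+9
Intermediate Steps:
z(q, L) = √(L² + q²)
Z(d, p) = √(9 + p²) (Z(d, p) = √((-3)² + p²) = √(9 + p²))
(41690 + v(-173))*(24540 + Z(-95, 41)) = (41690 + 150)*(24540 + √(9 + 41²)) = 41840*(24540 + √(9 + 1681)) = 41840*(24540 + √1690) = 41840*(24540 + 13*√10) = 1026753600 + 543920*√10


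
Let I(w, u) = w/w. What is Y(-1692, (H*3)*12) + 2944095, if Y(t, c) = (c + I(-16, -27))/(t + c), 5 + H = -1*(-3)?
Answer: 5193383651/1764 ≈ 2.9441e+6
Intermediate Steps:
I(w, u) = 1
H = -2 (H = -5 - 1*(-3) = -5 + 3 = -2)
Y(t, c) = (1 + c)/(c + t) (Y(t, c) = (c + 1)/(t + c) = (1 + c)/(c + t))
Y(-1692, (H*3)*12) + 2944095 = (1 - 2*3*12)/(-2*3*12 - 1692) + 2944095 = (1 - 6*12)/(-6*12 - 1692) + 2944095 = (1 - 72)/(-72 - 1692) + 2944095 = -71/(-1764) + 2944095 = -1/1764*(-71) + 2944095 = 71/1764 + 2944095 = 5193383651/1764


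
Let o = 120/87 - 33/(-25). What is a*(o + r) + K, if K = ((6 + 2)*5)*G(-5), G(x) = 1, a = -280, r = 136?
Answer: -5625392/145 ≈ -38796.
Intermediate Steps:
o = 1957/725 (o = 120*(1/87) - 33*(-1/25) = 40/29 + 33/25 = 1957/725 ≈ 2.6993)
K = 40 (K = ((6 + 2)*5)*1 = (8*5)*1 = 40*1 = 40)
a*(o + r) + K = -280*(1957/725 + 136) + 40 = -280*100557/725 + 40 = -5631192/145 + 40 = -5625392/145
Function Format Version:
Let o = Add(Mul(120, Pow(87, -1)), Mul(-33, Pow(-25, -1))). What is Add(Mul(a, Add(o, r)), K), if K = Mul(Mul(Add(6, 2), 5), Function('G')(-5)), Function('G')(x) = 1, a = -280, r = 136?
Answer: Rational(-5625392, 145) ≈ -38796.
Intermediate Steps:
o = Rational(1957, 725) (o = Add(Mul(120, Rational(1, 87)), Mul(-33, Rational(-1, 25))) = Add(Rational(40, 29), Rational(33, 25)) = Rational(1957, 725) ≈ 2.6993)
K = 40 (K = Mul(Mul(Add(6, 2), 5), 1) = Mul(Mul(8, 5), 1) = Mul(40, 1) = 40)
Add(Mul(a, Add(o, r)), K) = Add(Mul(-280, Add(Rational(1957, 725), 136)), 40) = Add(Mul(-280, Rational(100557, 725)), 40) = Add(Rational(-5631192, 145), 40) = Rational(-5625392, 145)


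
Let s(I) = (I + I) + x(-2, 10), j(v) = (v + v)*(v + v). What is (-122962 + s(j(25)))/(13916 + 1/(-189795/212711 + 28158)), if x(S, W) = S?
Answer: -706524916318452/83347468385099 ≈ -8.4769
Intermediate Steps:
j(v) = 4*v**2 (j(v) = (2*v)*(2*v) = 4*v**2)
s(I) = -2 + 2*I (s(I) = (I + I) - 2 = 2*I - 2 = -2 + 2*I)
(-122962 + s(j(25)))/(13916 + 1/(-189795/212711 + 28158)) = (-122962 + (-2 + 2*(4*25**2)))/(13916 + 1/(-189795/212711 + 28158)) = (-122962 + (-2 + 2*(4*625)))/(13916 + 1/(-189795*1/212711 + 28158)) = (-122962 + (-2 + 2*2500))/(13916 + 1/(-189795/212711 + 28158)) = (-122962 + (-2 + 5000))/(13916 + 1/(5989326543/212711)) = (-122962 + 4998)/(13916 + 212711/5989326543) = -117964/83347468385099/5989326543 = -117964*5989326543/83347468385099 = -706524916318452/83347468385099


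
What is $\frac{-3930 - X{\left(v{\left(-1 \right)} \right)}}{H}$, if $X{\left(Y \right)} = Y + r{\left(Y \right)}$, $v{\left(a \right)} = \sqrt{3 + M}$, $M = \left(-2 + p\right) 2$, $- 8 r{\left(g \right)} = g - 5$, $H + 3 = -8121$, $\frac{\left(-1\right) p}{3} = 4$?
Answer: $\frac{31445}{64992} + \frac{35 i}{64992} \approx 0.48383 + 0.00053853 i$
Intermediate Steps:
$p = -12$ ($p = \left(-3\right) 4 = -12$)
$H = -8124$ ($H = -3 - 8121 = -8124$)
$r{\left(g \right)} = \frac{5}{8} - \frac{g}{8}$ ($r{\left(g \right)} = - \frac{g - 5}{8} = - \frac{-5 + g}{8} = \frac{5}{8} - \frac{g}{8}$)
$M = -28$ ($M = \left(-2 - 12\right) 2 = \left(-14\right) 2 = -28$)
$v{\left(a \right)} = 5 i$ ($v{\left(a \right)} = \sqrt{3 - 28} = \sqrt{-25} = 5 i$)
$X{\left(Y \right)} = \frac{5}{8} + \frac{7 Y}{8}$ ($X{\left(Y \right)} = Y - \left(- \frac{5}{8} + \frac{Y}{8}\right) = \frac{5}{8} + \frac{7 Y}{8}$)
$\frac{-3930 - X{\left(v{\left(-1 \right)} \right)}}{H} = \frac{-3930 - \left(\frac{5}{8} + \frac{7 \cdot 5 i}{8}\right)}{-8124} = \left(-3930 - \left(\frac{5}{8} + \frac{35 i}{8}\right)\right) \left(- \frac{1}{8124}\right) = \left(- \frac{31445}{8} - \frac{35 i}{8}\right) \left(- \frac{1}{8124}\right) = \frac{31445}{64992} + \frac{35 i}{64992}$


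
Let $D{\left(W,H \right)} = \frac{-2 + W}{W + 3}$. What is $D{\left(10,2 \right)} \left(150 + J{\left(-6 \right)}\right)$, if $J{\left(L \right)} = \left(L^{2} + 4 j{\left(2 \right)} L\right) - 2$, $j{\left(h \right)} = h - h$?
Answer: $\frac{1472}{13} \approx 113.23$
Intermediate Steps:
$j{\left(h \right)} = 0$
$J{\left(L \right)} = -2 + L^{2}$ ($J{\left(L \right)} = \left(L^{2} + 4 \cdot 0 L\right) - 2 = \left(L^{2} + 0 L\right) - 2 = \left(L^{2} + 0\right) - 2 = L^{2} - 2 = -2 + L^{2}$)
$D{\left(W,H \right)} = \frac{-2 + W}{3 + W}$
$D{\left(10,2 \right)} \left(150 + J{\left(-6 \right)}\right) = \frac{-2 + 10}{3 + 10} \left(150 - \left(2 - \left(-6\right)^{2}\right)\right) = \frac{1}{13} \cdot 8 \left(150 + \left(-2 + 36\right)\right) = \frac{1}{13} \cdot 8 \left(150 + 34\right) = \frac{8}{13} \cdot 184 = \frac{1472}{13}$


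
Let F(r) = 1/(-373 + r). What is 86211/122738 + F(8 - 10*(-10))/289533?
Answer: 6614646184957/9417225858810 ≈ 0.70240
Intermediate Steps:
86211/122738 + F(8 - 10*(-10))/289533 = 86211/122738 + 1/((-373 + (8 - 10*(-10)))*289533) = 86211*(1/122738) + (1/289533)/(-373 + (8 + 100)) = 86211/122738 + (1/289533)/(-373 + 108) = 86211/122738 + (1/289533)/(-265) = 86211/122738 - 1/265*1/289533 = 86211/122738 - 1/76726245 = 6614646184957/9417225858810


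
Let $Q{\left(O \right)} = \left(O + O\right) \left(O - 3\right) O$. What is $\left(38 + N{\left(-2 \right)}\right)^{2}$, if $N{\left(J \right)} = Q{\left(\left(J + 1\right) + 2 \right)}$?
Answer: $1156$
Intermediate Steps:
$Q{\left(O \right)} = 2 O^{2} \left(-3 + O\right)$ ($Q{\left(O \right)} = 2 O \left(-3 + O\right) O = 2 O^{2} \left(-3 + O\right)$)
$N{\left(J \right)} = 2 J \left(3 + J\right)^{2}$ ($N{\left(J \right)} = 2 \left(\left(J + 1\right) + 2\right)^{2} \left(-3 + \left(\left(J + 1\right) + 2\right)\right) = 2 \left(\left(1 + J\right) + 2\right)^{2} \left(-3 + \left(\left(1 + J\right) + 2\right)\right) = 2 \left(3 + J\right)^{2} \left(-3 + \left(3 + J\right)\right) = 2 \left(3 + J\right)^{2} J = 2 J \left(3 + J\right)^{2}$)
$\left(38 + N{\left(-2 \right)}\right)^{2} = \left(38 + 2 \left(-2\right) \left(3 - 2\right)^{2}\right)^{2} = \left(38 + 2 \left(-2\right) 1^{2}\right)^{2} = \left(38 + 2 \left(-2\right) 1\right)^{2} = \left(38 - 4\right)^{2} = 34^{2} = 1156$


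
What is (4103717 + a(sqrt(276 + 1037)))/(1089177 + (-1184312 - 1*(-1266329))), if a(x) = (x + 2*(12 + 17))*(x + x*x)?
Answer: 696864/195199 + 457*sqrt(1313)/390398 ≈ 3.6124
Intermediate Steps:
a(x) = (58 + x)*(x + x**2) (a(x) = (x + 2*29)*(x + x**2) = (x + 58)*(x + x**2) = (58 + x)*(x + x**2))
(4103717 + a(sqrt(276 + 1037)))/(1089177 + (-1184312 - 1*(-1266329))) = (4103717 + sqrt(276 + 1037)*(58 + (sqrt(276 + 1037))**2 + 59*sqrt(276 + 1037)))/(1089177 + (-1184312 - 1*(-1266329))) = (4103717 + sqrt(1313)*(58 + (sqrt(1313))**2 + 59*sqrt(1313)))/(1089177 + (-1184312 + 1266329)) = (4103717 + sqrt(1313)*(58 + 1313 + 59*sqrt(1313)))/(1089177 + 82017) = (4103717 + sqrt(1313)*(1371 + 59*sqrt(1313)))/1171194 = (4103717 + sqrt(1313)*(1371 + 59*sqrt(1313)))*(1/1171194) = 4103717/1171194 + sqrt(1313)*(1371 + 59*sqrt(1313))/1171194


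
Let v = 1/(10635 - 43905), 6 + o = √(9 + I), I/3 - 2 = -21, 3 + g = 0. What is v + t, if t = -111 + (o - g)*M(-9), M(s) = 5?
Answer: -4192021/33270 + 20*I*√3 ≈ -126.0 + 34.641*I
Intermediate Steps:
g = -3 (g = -3 + 0 = -3)
I = -57 (I = 6 + 3*(-21) = 6 - 63 = -57)
o = -6 + 4*I*√3 (o = -6 + √(9 - 57) = -6 + √(-48) = -6 + 4*I*√3 ≈ -6.0 + 6.9282*I)
v = -1/33270 (v = 1/(-33270) = -1/33270 ≈ -3.0057e-5)
t = -126 + 20*I*√3 (t = -111 + ((-6 + 4*I*√3) - 1*(-3))*5 = -111 + ((-6 + 4*I*√3) + 3)*5 = -111 + (-3 + 4*I*√3)*5 = -111 + (-15 + 20*I*√3) = -126 + 20*I*√3 ≈ -126.0 + 34.641*I)
v + t = -1/33270 + (-126 + 20*I*√3) = -4192021/33270 + 20*I*√3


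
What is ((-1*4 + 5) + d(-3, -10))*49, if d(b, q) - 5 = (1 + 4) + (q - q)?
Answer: 539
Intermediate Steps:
d(b, q) = 10 (d(b, q) = 5 + ((1 + 4) + (q - q)) = 5 + (5 + 0) = 5 + 5 = 10)
((-1*4 + 5) + d(-3, -10))*49 = ((-1*4 + 5) + 10)*49 = ((-4 + 5) + 10)*49 = (1 + 10)*49 = 11*49 = 539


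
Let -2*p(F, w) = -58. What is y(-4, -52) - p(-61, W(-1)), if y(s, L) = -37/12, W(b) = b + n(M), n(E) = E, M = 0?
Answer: -385/12 ≈ -32.083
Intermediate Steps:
W(b) = b (W(b) = b + 0 = b)
y(s, L) = -37/12 (y(s, L) = -37*1/12 = -37/12)
p(F, w) = 29 (p(F, w) = -½*(-58) = 29)
y(-4, -52) - p(-61, W(-1)) = -37/12 - 1*29 = -37/12 - 29 = -385/12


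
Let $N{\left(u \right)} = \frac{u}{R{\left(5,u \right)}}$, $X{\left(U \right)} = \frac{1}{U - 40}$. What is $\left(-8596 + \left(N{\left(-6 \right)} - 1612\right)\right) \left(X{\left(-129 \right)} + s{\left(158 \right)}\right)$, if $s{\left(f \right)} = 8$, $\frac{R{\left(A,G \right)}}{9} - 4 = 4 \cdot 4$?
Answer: $- \frac{31825507}{390} \approx -81604.0$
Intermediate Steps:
$X{\left(U \right)} = \frac{1}{-40 + U}$
$R{\left(A,G \right)} = 180$ ($R{\left(A,G \right)} = 36 + 9 \cdot 4 \cdot 4 = 36 + 9 \cdot 16 = 36 + 144 = 180$)
$N{\left(u \right)} = \frac{u}{180}$
$\left(-8596 + \left(N{\left(-6 \right)} - 1612\right)\right) \left(X{\left(-129 \right)} + s{\left(158 \right)}\right) = \left(-8596 + \left(\frac{1}{180} \left(-6\right) - 1612\right)\right) \left(\frac{1}{-40 - 129} + 8\right) = \left(-8596 - \frac{48361}{30}\right) \left(\frac{1}{-169} + 8\right) = \left(-8596 - \frac{48361}{30}\right) \left(- \frac{1}{169} + 8\right) = \left(- \frac{306241}{30}\right) \frac{1351}{169} = - \frac{31825507}{390}$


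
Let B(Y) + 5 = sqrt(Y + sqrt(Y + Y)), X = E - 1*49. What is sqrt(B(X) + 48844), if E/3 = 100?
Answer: sqrt(48839 + sqrt(251 + sqrt(502))) ≈ 221.03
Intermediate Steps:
E = 300 (E = 3*100 = 300)
X = 251 (X = 300 - 1*49 = 300 - 49 = 251)
B(Y) = -5 + sqrt(Y + sqrt(2)*sqrt(Y)) (B(Y) = -5 + sqrt(Y + sqrt(Y + Y)) = -5 + sqrt(Y + sqrt(2*Y)) = -5 + sqrt(Y + sqrt(2)*sqrt(Y)))
sqrt(B(X) + 48844) = sqrt((-5 + sqrt(251 + sqrt(2)*sqrt(251))) + 48844) = sqrt((-5 + sqrt(251 + sqrt(502))) + 48844) = sqrt(48839 + sqrt(251 + sqrt(502)))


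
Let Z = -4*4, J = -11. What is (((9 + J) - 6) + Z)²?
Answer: 576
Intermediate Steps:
Z = -16
(((9 + J) - 6) + Z)² = (((9 - 11) - 6) - 16)² = ((-2 - 6) - 16)² = (-8 - 16)² = (-24)² = 576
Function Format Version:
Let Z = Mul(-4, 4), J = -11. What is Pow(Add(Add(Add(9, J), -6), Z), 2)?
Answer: 576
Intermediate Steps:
Z = -16
Pow(Add(Add(Add(9, J), -6), Z), 2) = Pow(Add(Add(Add(9, -11), -6), -16), 2) = Pow(Add(Add(-2, -6), -16), 2) = Pow(Add(-8, -16), 2) = Pow(-24, 2) = 576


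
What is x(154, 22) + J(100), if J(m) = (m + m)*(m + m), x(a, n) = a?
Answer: 40154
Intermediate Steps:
J(m) = 4*m**2 (J(m) = (2*m)*(2*m) = 4*m**2)
x(154, 22) + J(100) = 154 + 4*100**2 = 154 + 4*10000 = 154 + 40000 = 40154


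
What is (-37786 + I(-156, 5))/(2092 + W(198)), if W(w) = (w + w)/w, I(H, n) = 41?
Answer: -37745/2094 ≈ -18.025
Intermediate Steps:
W(w) = 2 (W(w) = (2*w)/w = 2)
(-37786 + I(-156, 5))/(2092 + W(198)) = (-37786 + 41)/(2092 + 2) = -37745/2094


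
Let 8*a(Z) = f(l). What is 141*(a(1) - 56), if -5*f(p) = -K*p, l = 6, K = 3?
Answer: -156651/20 ≈ -7832.5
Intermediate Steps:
f(p) = 3*p/5 (f(p) = -(-1)*3*p/5 = -(-3)*p/5 = 3*p/5)
a(Z) = 9/20 (a(Z) = ((3/5)*6)/8 = (1/8)*(18/5) = 9/20)
141*(a(1) - 56) = 141*(9/20 - 56) = 141*(-1111/20) = -156651/20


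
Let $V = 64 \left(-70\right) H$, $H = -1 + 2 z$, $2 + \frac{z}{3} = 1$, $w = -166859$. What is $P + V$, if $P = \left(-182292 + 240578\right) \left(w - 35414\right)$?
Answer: $-11789652718$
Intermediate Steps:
$z = -3$ ($z = -6 + 3 \cdot 1 = -6 + 3 = -3$)
$H = -7$ ($H = -1 + 2 \left(-3\right) = -1 - 6 = -7$)
$P = -11789684078$ ($P = \left(-182292 + 240578\right) \left(-166859 - 35414\right) = 58286 \left(-202273\right) = -11789684078$)
$V = 31360$ ($V = 64 \left(-70\right) \left(-7\right) = \left(-4480\right) \left(-7\right) = 31360$)
$P + V = -11789684078 + 31360 = -11789652718$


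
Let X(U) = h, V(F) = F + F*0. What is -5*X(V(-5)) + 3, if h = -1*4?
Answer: 23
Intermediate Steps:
V(F) = F (V(F) = F + 0 = F)
h = -4
X(U) = -4
-5*X(V(-5)) + 3 = -5*(-4) + 3 = 20 + 3 = 23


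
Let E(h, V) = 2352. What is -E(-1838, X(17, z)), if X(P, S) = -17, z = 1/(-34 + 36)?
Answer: -2352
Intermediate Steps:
z = ½ (z = 1/2 = ½ ≈ 0.50000)
-E(-1838, X(17, z)) = -1*2352 = -2352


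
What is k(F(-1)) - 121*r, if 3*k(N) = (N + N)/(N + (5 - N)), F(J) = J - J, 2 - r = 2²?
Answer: 242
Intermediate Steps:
r = -2 (r = 2 - 1*2² = 2 - 1*4 = 2 - 4 = -2)
F(J) = 0
k(N) = 2*N/15 (k(N) = ((N + N)/(N + (5 - N)))/3 = ((2*N)/5)/3 = ((2*N)*(⅕))/3 = (2*N/5)/3 = 2*N/15)
k(F(-1)) - 121*r = (2/15)*0 - 121*(-2) = 0 + 242 = 242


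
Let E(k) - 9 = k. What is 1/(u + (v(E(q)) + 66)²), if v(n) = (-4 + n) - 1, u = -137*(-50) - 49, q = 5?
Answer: 1/12426 ≈ 8.0476e-5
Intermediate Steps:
E(k) = 9 + k
u = 6801 (u = 6850 - 49 = 6801)
v(n) = -5 + n
1/(u + (v(E(q)) + 66)²) = 1/(6801 + ((-5 + (9 + 5)) + 66)²) = 1/(6801 + ((-5 + 14) + 66)²) = 1/(6801 + (9 + 66)²) = 1/(6801 + 75²) = 1/(6801 + 5625) = 1/12426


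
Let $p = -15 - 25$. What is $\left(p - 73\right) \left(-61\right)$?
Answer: $6893$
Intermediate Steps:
$p = -40$
$\left(p - 73\right) \left(-61\right) = \left(-40 - 73\right) \left(-61\right) = \left(-113\right) \left(-61\right) = 6893$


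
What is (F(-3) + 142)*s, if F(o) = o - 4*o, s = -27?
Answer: -4077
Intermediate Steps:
F(o) = -3*o
(F(-3) + 142)*s = (-3*(-3) + 142)*(-27) = (9 + 142)*(-27) = 151*(-27) = -4077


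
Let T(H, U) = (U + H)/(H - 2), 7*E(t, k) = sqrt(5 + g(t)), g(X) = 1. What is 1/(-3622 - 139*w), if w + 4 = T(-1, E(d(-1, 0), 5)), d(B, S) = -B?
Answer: -1372539/4271682955 - 2919*sqrt(6)/4271682955 ≈ -0.00032298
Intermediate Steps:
E(t, k) = sqrt(6)/7 (E(t, k) = sqrt(5 + 1)/7 = sqrt(6)/7)
T(H, U) = (H + U)/(-2 + H)
w = -11/3 - sqrt(6)/21 (w = -4 + (-1 + sqrt(6)/7)/(-2 - 1) = -4 + (-1 + sqrt(6)/7)/(-3) = -4 - (-1 + sqrt(6)/7)/3 = -4 + (1/3 - sqrt(6)/21) = -11/3 - sqrt(6)/21 ≈ -3.7833)
1/(-3622 - 139*w) = 1/(-3622 - 139*(-11/3 - sqrt(6)/21)) = 1/(-3622 + (1529/3 + 139*sqrt(6)/21)) = 1/(-9337/3 + 139*sqrt(6)/21)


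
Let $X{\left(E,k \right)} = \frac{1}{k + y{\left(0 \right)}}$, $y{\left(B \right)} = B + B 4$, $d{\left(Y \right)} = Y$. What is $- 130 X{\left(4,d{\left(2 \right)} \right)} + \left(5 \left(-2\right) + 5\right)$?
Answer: $-70$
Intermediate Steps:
$y{\left(B \right)} = 5 B$ ($y{\left(B \right)} = B + 4 B = 5 B$)
$X{\left(E,k \right)} = \frac{1}{k}$ ($X{\left(E,k \right)} = \frac{1}{k + 5 \cdot 0} = \frac{1}{k + 0} = \frac{1}{k}$)
$- 130 X{\left(4,d{\left(2 \right)} \right)} + \left(5 \left(-2\right) + 5\right) = - \frac{130}{2} + \left(5 \left(-2\right) + 5\right) = \left(-130\right) \frac{1}{2} + \left(-10 + 5\right) = -65 - 5 = -70$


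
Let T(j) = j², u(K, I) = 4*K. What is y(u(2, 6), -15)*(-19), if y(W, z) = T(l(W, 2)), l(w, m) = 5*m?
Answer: -1900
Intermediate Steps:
y(W, z) = 100 (y(W, z) = (5*2)² = 10² = 100)
y(u(2, 6), -15)*(-19) = 100*(-19) = -1900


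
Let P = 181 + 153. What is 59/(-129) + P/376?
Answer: 10451/24252 ≈ 0.43093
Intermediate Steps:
P = 334
59/(-129) + P/376 = 59/(-129) + 334/376 = 59*(-1/129) + 334*(1/376) = -59/129 + 167/188 = 10451/24252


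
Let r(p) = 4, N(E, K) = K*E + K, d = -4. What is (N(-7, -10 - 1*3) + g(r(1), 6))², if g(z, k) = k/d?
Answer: 23409/4 ≈ 5852.3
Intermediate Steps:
N(E, K) = K + E*K (N(E, K) = E*K + K = K + E*K)
g(z, k) = -k/4 (g(z, k) = k/(-4) = k*(-¼) = -k/4)
(N(-7, -10 - 1*3) + g(r(1), 6))² = ((-10 - 1*3)*(1 - 7) - ¼*6)² = ((-10 - 3)*(-6) - 3/2)² = (-13*(-6) - 3/2)² = (78 - 3/2)² = (153/2)² = 23409/4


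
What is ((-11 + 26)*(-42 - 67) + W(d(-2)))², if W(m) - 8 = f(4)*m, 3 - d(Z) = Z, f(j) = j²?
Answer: 2393209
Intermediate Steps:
d(Z) = 3 - Z
W(m) = 8 + 16*m (W(m) = 8 + 4²*m = 8 + 16*m)
((-11 + 26)*(-42 - 67) + W(d(-2)))² = ((-11 + 26)*(-42 - 67) + (8 + 16*(3 - 1*(-2))))² = (15*(-109) + (8 + 16*(3 + 2)))² = (-1635 + (8 + 16*5))² = (-1635 + (8 + 80))² = (-1635 + 88)² = (-1547)² = 2393209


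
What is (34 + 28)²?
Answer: 3844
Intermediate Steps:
(34 + 28)² = 62² = 3844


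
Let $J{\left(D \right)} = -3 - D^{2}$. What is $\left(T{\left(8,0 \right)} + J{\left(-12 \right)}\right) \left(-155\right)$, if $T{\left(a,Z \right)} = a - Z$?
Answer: $21545$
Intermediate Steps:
$\left(T{\left(8,0 \right)} + J{\left(-12 \right)}\right) \left(-155\right) = \left(\left(8 - 0\right) - 147\right) \left(-155\right) = \left(\left(8 + 0\right) - 147\right) \left(-155\right) = \left(8 - 147\right) \left(-155\right) = \left(-139\right) \left(-155\right) = 21545$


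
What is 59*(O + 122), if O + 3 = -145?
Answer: -1534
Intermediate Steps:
O = -148 (O = -3 - 145 = -148)
59*(O + 122) = 59*(-148 + 122) = 59*(-26) = -1534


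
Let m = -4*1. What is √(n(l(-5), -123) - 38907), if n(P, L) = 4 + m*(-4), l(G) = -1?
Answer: I*√38887 ≈ 197.2*I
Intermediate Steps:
m = -4
n(P, L) = 20 (n(P, L) = 4 - 4*(-4) = 4 + 16 = 20)
√(n(l(-5), -123) - 38907) = √(20 - 38907) = √(-38887) = I*√38887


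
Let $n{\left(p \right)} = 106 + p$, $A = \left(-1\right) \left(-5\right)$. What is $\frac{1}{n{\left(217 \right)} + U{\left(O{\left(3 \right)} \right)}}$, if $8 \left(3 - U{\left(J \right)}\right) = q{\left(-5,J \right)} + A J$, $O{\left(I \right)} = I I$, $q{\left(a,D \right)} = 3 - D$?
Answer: $\frac{8}{2569} \approx 0.0031141$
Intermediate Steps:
$A = 5$
$O{\left(I \right)} = I^{2}$
$U{\left(J \right)} = \frac{21}{8} - \frac{J}{2}$ ($U{\left(J \right)} = 3 - \frac{\left(3 - J\right) + 5 J}{8} = 3 - \frac{3 + 4 J}{8} = 3 - \left(\frac{3}{8} + \frac{J}{2}\right) = \frac{21}{8} - \frac{J}{2}$)
$\frac{1}{n{\left(217 \right)} + U{\left(O{\left(3 \right)} \right)}} = \frac{1}{\left(106 + 217\right) + \left(\frac{21}{8} - \frac{3^{2}}{2}\right)} = \frac{1}{323 + \left(\frac{21}{8} - \frac{9}{2}\right)} = \frac{1}{323 - \frac{15}{8}} = \frac{1}{\frac{2569}{8}} = \frac{8}{2569}$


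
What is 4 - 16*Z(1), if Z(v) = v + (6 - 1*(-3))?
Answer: -156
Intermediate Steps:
Z(v) = 9 + v (Z(v) = v + (6 + 3) = v + 9 = 9 + v)
4 - 16*Z(1) = 4 - 16*(9 + 1) = 4 - 16*10 = 4 - 160 = -156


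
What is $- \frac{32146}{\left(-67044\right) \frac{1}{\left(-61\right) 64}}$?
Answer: $- \frac{31374496}{16761} \approx -1871.9$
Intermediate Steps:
$- \frac{32146}{\left(-67044\right) \frac{1}{\left(-61\right) 64}} = - \frac{32146}{\left(-67044\right) \frac{1}{-3904}} = - \frac{32146}{\left(-67044\right) \left(- \frac{1}{3904}\right)} = - \frac{32146}{\frac{16761}{976}} = \left(-32146\right) \frac{976}{16761} = - \frac{31374496}{16761}$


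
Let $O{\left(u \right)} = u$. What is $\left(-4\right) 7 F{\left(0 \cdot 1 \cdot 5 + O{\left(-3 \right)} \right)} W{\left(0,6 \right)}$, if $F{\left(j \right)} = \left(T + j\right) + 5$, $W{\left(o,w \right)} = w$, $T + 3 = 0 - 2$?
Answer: $504$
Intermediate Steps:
$T = -5$ ($T = -3 + \left(0 - 2\right) = -3 - 2 = -5$)
$F{\left(j \right)} = j$ ($F{\left(j \right)} = \left(-5 + j\right) + 5 = j$)
$\left(-4\right) 7 F{\left(0 \cdot 1 \cdot 5 + O{\left(-3 \right)} \right)} W{\left(0,6 \right)} = \left(-4\right) 7 \left(0 \cdot 1 \cdot 5 - 3\right) 6 = - 28 \left(0 \cdot 5 - 3\right) 6 = - 28 \left(0 - 3\right) 6 = - 28 \left(\left(-3\right) 6\right) = \left(-28\right) \left(-18\right) = 504$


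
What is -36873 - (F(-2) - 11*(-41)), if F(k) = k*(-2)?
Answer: -37328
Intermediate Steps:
F(k) = -2*k
-36873 - (F(-2) - 11*(-41)) = -36873 - (-2*(-2) - 11*(-41)) = -36873 - (4 + 451) = -36873 - 1*455 = -36873 - 455 = -37328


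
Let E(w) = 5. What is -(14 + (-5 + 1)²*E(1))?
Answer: -94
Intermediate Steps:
-(14 + (-5 + 1)²*E(1)) = -(14 + (-5 + 1)²*5) = -(14 + (-4)²*5) = -(14 + 16*5) = -(14 + 80) = -1*94 = -94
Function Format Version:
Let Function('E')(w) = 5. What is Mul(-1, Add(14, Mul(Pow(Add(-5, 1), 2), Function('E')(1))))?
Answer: -94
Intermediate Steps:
Mul(-1, Add(14, Mul(Pow(Add(-5, 1), 2), Function('E')(1)))) = Mul(-1, Add(14, Mul(Pow(Add(-5, 1), 2), 5))) = Mul(-1, Add(14, Mul(Pow(-4, 2), 5))) = Mul(-1, Add(14, Mul(16, 5))) = Mul(-1, Add(14, 80)) = Mul(-1, 94) = -94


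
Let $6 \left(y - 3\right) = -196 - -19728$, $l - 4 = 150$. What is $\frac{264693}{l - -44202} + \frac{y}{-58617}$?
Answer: $\frac{3547149911}{600003612} \approx 5.9119$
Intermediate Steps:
$l = 154$ ($l = 4 + 150 = 154$)
$y = \frac{9775}{3}$ ($y = 3 + \frac{-196 - -19728}{6} = 3 + \frac{-196 + 19728}{6} = 3 + \frac{1}{6} \cdot 19532 = 3 + \frac{9766}{3} = \frac{9775}{3} \approx 3258.3$)
$\frac{264693}{l - -44202} + \frac{y}{-58617} = \frac{264693}{154 - -44202} + \frac{9775}{3 \left(-58617\right)} = \frac{264693}{154 + 44202} + \frac{9775}{3} \left(- \frac{1}{58617}\right) = \frac{264693}{44356} - \frac{9775}{175851} = 264693 \cdot \frac{1}{44356} - \frac{9775}{175851} = \frac{20361}{3412} - \frac{9775}{175851} = \frac{3547149911}{600003612}$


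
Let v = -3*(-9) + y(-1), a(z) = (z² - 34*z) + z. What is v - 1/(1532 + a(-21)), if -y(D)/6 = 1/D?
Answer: 87977/2666 ≈ 33.000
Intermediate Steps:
y(D) = -6/D
a(z) = z² - 33*z
v = 33 (v = -3*(-9) - 6/(-1) = 27 - 6*(-1) = 27 + 6 = 33)
v - 1/(1532 + a(-21)) = 33 - 1/(1532 - 21*(-33 - 21)) = 33 - 1/(1532 - 21*(-54)) = 33 - 1/(1532 + 1134) = 33 - 1/2666 = 87977/2666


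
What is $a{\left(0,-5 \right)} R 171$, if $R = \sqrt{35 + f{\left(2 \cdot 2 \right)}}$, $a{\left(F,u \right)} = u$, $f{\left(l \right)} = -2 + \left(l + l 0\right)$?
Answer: $- 855 \sqrt{37} \approx -5200.8$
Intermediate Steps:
$f{\left(l \right)} = -2 + l$ ($f{\left(l \right)} = -2 + \left(l + 0\right) = -2 + l$)
$R = \sqrt{37}$ ($R = \sqrt{35 + \left(-2 + 2 \cdot 2\right)} = \sqrt{35 + \left(-2 + 4\right)} = \sqrt{35 + 2} = \sqrt{37} \approx 6.0828$)
$a{\left(0,-5 \right)} R 171 = - 5 \sqrt{37} \cdot 171 = - 855 \sqrt{37}$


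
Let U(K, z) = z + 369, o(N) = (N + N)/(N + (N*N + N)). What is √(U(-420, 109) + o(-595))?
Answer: 2*√42021759/593 ≈ 21.863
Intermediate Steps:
o(N) = 2*N/(N² + 2*N) (o(N) = (2*N)/(N + (N² + N)) = (2*N)/(N + (N + N²)) = (2*N)/(N² + 2*N) = 2*N/(N² + 2*N))
U(K, z) = 369 + z
√(U(-420, 109) + o(-595)) = √((369 + 109) + 2/(2 - 595)) = √(478 + 2/(-593)) = √(478 + 2*(-1/593)) = √(478 - 2/593) = √(283452/593) = 2*√42021759/593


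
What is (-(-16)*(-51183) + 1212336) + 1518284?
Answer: 1911692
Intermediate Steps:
(-(-16)*(-51183) + 1212336) + 1518284 = (-16*51183 + 1212336) + 1518284 = (-818928 + 1212336) + 1518284 = 393408 + 1518284 = 1911692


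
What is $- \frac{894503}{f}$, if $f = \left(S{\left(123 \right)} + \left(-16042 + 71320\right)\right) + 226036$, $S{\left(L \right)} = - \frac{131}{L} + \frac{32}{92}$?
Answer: $- \frac{2530548987}{795835277} \approx -3.1797$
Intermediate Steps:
$S{\left(L \right)} = \frac{8}{23} - \frac{131}{L}$ ($S{\left(L \right)} = - \frac{131}{L} + 32 \cdot \frac{1}{92} = - \frac{131}{L} + \frac{8}{23} = \frac{8}{23} - \frac{131}{L}$)
$f = \frac{795835277}{2829}$ ($f = \left(\left(\frac{8}{23} - \frac{131}{123}\right) + \left(-16042 + 71320\right)\right) + 226036 = \left(\left(\frac{8}{23} - \frac{131}{123}\right) + 55278\right) + 226036 = \left(- \frac{2029}{2829} + 55278\right) + 226036 = \frac{156379433}{2829} + 226036 = \frac{795835277}{2829} \approx 2.8131 \cdot 10^{5}$)
$- \frac{894503}{f} = - \frac{894503}{\frac{795835277}{2829}} = \left(-894503\right) \frac{2829}{795835277} = - \frac{2530548987}{795835277}$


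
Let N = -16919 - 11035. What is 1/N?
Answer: -1/27954 ≈ -3.5773e-5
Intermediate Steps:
N = -27954
1/N = 1/(-27954) = -1/27954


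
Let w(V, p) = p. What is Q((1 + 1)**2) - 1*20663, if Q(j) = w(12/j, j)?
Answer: -20659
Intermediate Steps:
Q(j) = j
Q((1 + 1)**2) - 1*20663 = (1 + 1)**2 - 1*20663 = 2**2 - 20663 = 4 - 20663 = -20659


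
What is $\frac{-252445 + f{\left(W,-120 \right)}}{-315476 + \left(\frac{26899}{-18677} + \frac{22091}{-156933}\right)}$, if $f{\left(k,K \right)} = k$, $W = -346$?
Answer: $\frac{740939936306031}{924676664766490} \approx 0.8013$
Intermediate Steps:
$\frac{-252445 + f{\left(W,-120 \right)}}{-315476 + \left(\frac{26899}{-18677} + \frac{22091}{-156933}\right)} = \frac{-252445 - 346}{-315476 + \left(\frac{26899}{-18677} + \frac{22091}{-156933}\right)} = - \frac{252791}{-315476 + \left(26899 \left(- \frac{1}{18677}\right) + 22091 \left(- \frac{1}{156933}\right)\right)} = - \frac{252791}{-315476 - \frac{4633934374}{2931037641}} = - \frac{252791}{- \frac{924676664766490}{2931037641}} = \left(-252791\right) \left(- \frac{2931037641}{924676664766490}\right) = \frac{740939936306031}{924676664766490}$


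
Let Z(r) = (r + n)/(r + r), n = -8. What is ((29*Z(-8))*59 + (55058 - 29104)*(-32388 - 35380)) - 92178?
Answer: -1758941139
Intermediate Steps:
Z(r) = (-8 + r)/(2*r) (Z(r) = (r - 8)/(r + r) = (-8 + r)/((2*r)) = (-8 + r)*(1/(2*r)) = (-8 + r)/(2*r))
((29*Z(-8))*59 + (55058 - 29104)*(-32388 - 35380)) - 92178 = ((29*((½)*(-8 - 8)/(-8)))*59 + (55058 - 29104)*(-32388 - 35380)) - 92178 = ((29*((½)*(-⅛)*(-16)))*59 + 25954*(-67768)) - 92178 = ((29*1)*59 - 1758850672) - 92178 = (29*59 - 1758850672) - 92178 = (1711 - 1758850672) - 92178 = -1758848961 - 92178 = -1758941139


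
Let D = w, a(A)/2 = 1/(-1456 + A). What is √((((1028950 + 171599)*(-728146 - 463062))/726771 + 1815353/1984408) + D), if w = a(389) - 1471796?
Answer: I*√226247845125727629602921444707682138/256473044844676 ≈ 1854.6*I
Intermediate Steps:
a(A) = 2/(-1456 + A)
w = -1570406334/1067 (w = 2/(-1456 + 389) - 1471796 = 2/(-1067) - 1471796 = 2*(-1/1067) - 1471796 = -2/1067 - 1471796 = -1570406334/1067 ≈ -1.4718e+6)
D = -1570406334/1067 ≈ -1.4718e+6
√((((1028950 + 171599)*(-728146 - 463062))/726771 + 1815353/1984408) + D) = √((((1028950 + 171599)*(-728146 - 463062))/726771 + 1815353/1984408) - 1570406334/1067) = √(((1200549*(-1191208))*(1/726771) + 1815353*(1/1984408)) - 1570406334/1067) = √((-1430103573192*1/726771 + 1815353/1984408) - 1570406334/1067) = √((-476701191064/242257 + 1815353/1984408) - 1570406334/1067) = √(-945969217374958391/480736728856 - 1570406334/1067) = √(-1764301158920983577101/512946089689352) = I*√226247845125727629602921444707682138/256473044844676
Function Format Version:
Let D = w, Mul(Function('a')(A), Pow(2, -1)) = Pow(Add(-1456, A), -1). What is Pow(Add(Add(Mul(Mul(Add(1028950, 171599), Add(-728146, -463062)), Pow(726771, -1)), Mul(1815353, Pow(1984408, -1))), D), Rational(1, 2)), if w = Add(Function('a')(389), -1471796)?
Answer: Mul(Rational(1, 256473044844676), I, Pow(226247845125727629602921444707682138, Rational(1, 2))) ≈ Mul(1854.6, I)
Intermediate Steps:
Function('a')(A) = Mul(2, Pow(Add(-1456, A), -1))
w = Rational(-1570406334, 1067) (w = Add(Mul(2, Pow(Add(-1456, 389), -1)), -1471796) = Add(Mul(2, Pow(-1067, -1)), -1471796) = Add(Mul(2, Rational(-1, 1067)), -1471796) = Add(Rational(-2, 1067), -1471796) = Rational(-1570406334, 1067) ≈ -1.4718e+6)
D = Rational(-1570406334, 1067) ≈ -1.4718e+6
Pow(Add(Add(Mul(Mul(Add(1028950, 171599), Add(-728146, -463062)), Pow(726771, -1)), Mul(1815353, Pow(1984408, -1))), D), Rational(1, 2)) = Pow(Add(Add(Mul(Mul(Add(1028950, 171599), Add(-728146, -463062)), Pow(726771, -1)), Mul(1815353, Pow(1984408, -1))), Rational(-1570406334, 1067)), Rational(1, 2)) = Pow(Add(Add(Mul(Mul(1200549, -1191208), Rational(1, 726771)), Mul(1815353, Rational(1, 1984408))), Rational(-1570406334, 1067)), Rational(1, 2)) = Pow(Add(Add(Mul(-1430103573192, Rational(1, 726771)), Rational(1815353, 1984408)), Rational(-1570406334, 1067)), Rational(1, 2)) = Pow(Add(Add(Rational(-476701191064, 242257), Rational(1815353, 1984408)), Rational(-1570406334, 1067)), Rational(1, 2)) = Pow(Add(Rational(-945969217374958391, 480736728856), Rational(-1570406334, 1067)), Rational(1, 2)) = Pow(Rational(-1764301158920983577101, 512946089689352), Rational(1, 2)) = Mul(Rational(1, 256473044844676), I, Pow(226247845125727629602921444707682138, Rational(1, 2)))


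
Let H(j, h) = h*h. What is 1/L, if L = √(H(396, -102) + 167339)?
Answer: √177743/177743 ≈ 0.0023719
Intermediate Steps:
H(j, h) = h²
L = √177743 (L = √((-102)² + 167339) = √(10404 + 167339) = √177743 ≈ 421.60)
1/L = 1/(√177743) = √177743/177743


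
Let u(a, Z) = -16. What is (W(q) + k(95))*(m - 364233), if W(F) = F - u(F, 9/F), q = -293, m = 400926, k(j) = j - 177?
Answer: -13172787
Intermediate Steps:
k(j) = -177 + j
W(F) = 16 + F (W(F) = F - 1*(-16) = F + 16 = 16 + F)
(W(q) + k(95))*(m - 364233) = ((16 - 293) + (-177 + 95))*(400926 - 364233) = (-277 - 82)*36693 = -359*36693 = -13172787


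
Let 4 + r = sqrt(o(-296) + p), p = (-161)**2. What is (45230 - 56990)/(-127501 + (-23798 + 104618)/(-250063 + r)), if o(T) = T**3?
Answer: 5862659817589565340/63562660152266395949 - 59402700*I*sqrt(25908415)/63562660152266395949 ≈ 0.092234 - 4.7569e-9*I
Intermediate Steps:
p = 25921
r = -4 + I*sqrt(25908415) (r = -4 + sqrt((-296)**3 + 25921) = -4 + sqrt(-25934336 + 25921) = -4 + sqrt(-25908415) = -4 + I*sqrt(25908415) ≈ -4.0 + 5090.0*I)
(45230 - 56990)/(-127501 + (-23798 + 104618)/(-250063 + r)) = (45230 - 56990)/(-127501 + (-23798 + 104618)/(-250063 + (-4 + I*sqrt(25908415)))) = -11760/(-127501 + 80820/(-250067 + I*sqrt(25908415)))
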